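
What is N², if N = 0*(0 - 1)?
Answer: 0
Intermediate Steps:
N = 0 (N = 0*(-1) = 0)
N² = 0² = 0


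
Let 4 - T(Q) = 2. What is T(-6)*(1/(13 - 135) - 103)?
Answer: -12567/61 ≈ -206.02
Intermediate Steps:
T(Q) = 2 (T(Q) = 4 - 1*2 = 4 - 2 = 2)
T(-6)*(1/(13 - 135) - 103) = 2*(1/(13 - 135) - 103) = 2*(1/(-122) - 103) = 2*(-1/122 - 103) = 2*(-12567/122) = -12567/61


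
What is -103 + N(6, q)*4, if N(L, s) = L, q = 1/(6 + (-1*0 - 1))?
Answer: -79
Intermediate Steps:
q = ⅕ (q = 1/(6 + (0 - 1)) = 1/(6 - 1) = 1/5 = ⅕ ≈ 0.20000)
-103 + N(6, q)*4 = -103 + 6*4 = -103 + 24 = -79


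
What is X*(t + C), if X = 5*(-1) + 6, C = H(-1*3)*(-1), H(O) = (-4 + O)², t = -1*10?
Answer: -59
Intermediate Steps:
t = -10
C = -49 (C = (-4 - 1*3)²*(-1) = (-4 - 3)²*(-1) = (-7)²*(-1) = 49*(-1) = -49)
X = 1 (X = -5 + 6 = 1)
X*(t + C) = 1*(-10 - 49) = 1*(-59) = -59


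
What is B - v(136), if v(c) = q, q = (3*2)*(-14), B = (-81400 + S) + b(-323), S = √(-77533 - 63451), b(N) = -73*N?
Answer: -57737 + 2*I*√35246 ≈ -57737.0 + 375.48*I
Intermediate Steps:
S = 2*I*√35246 (S = √(-140984) = 2*I*√35246 ≈ 375.48*I)
B = -57821 + 2*I*√35246 (B = (-81400 + 2*I*√35246) - 73*(-323) = (-81400 + 2*I*√35246) + 23579 = -57821 + 2*I*√35246 ≈ -57821.0 + 375.48*I)
q = -84 (q = 6*(-14) = -84)
v(c) = -84
B - v(136) = (-57821 + 2*I*√35246) - 1*(-84) = (-57821 + 2*I*√35246) + 84 = -57737 + 2*I*√35246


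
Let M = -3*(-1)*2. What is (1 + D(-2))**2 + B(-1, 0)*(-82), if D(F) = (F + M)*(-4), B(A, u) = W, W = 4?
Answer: -103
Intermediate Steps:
B(A, u) = 4
M = 6 (M = 3*2 = 6)
D(F) = -24 - 4*F (D(F) = (F + 6)*(-4) = (6 + F)*(-4) = -24 - 4*F)
(1 + D(-2))**2 + B(-1, 0)*(-82) = (1 + (-24 - 4*(-2)))**2 + 4*(-82) = (1 + (-24 + 8))**2 - 328 = (1 - 16)**2 - 328 = (-15)**2 - 328 = 225 - 328 = -103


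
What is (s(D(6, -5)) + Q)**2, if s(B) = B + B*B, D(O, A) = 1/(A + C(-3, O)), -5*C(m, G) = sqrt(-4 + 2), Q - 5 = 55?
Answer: 50*(-27437167*I + 4466144*sqrt(2))/(-383129*I + 62300*sqrt(2)) ≈ 3580.9 + 0.81155*I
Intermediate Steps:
Q = 60 (Q = 5 + 55 = 60)
C(m, G) = -I*sqrt(2)/5 (C(m, G) = -sqrt(-4 + 2)/5 = -I*sqrt(2)/5)
D(O, A) = 1/(A - I*sqrt(2)/5)
s(B) = B + B**2
(s(D(6, -5)) + Q)**2 = ((5/(5*(-5) - I*sqrt(2)))*(1 + 5/(5*(-5) - I*sqrt(2))) + 60)**2 = ((5/(-25 - I*sqrt(2)))*(1 + 5/(-25 - I*sqrt(2))) + 60)**2 = (5*(1 + 5/(-25 - I*sqrt(2)))/(-25 - I*sqrt(2)) + 60)**2 = (60 + 5*(1 + 5/(-25 - I*sqrt(2)))/(-25 - I*sqrt(2)))**2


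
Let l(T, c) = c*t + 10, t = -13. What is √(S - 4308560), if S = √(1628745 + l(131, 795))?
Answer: √(-4308560 + 2*√404605) ≈ 2075.4*I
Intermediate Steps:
l(T, c) = 10 - 13*c (l(T, c) = c*(-13) + 10 = -13*c + 10 = 10 - 13*c)
S = 2*√404605 (S = √(1628745 + (10 - 13*795)) = √(1628745 + (10 - 10335)) = √(1628745 - 10325) = √1618420 = 2*√404605 ≈ 1272.2)
√(S - 4308560) = √(2*√404605 - 4308560) = √(-4308560 + 2*√404605)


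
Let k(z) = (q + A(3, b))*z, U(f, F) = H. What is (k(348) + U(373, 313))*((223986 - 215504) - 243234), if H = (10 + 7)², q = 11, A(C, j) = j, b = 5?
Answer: -1374942464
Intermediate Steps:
H = 289 (H = 17² = 289)
U(f, F) = 289
k(z) = 16*z (k(z) = (11 + 5)*z = 16*z)
(k(348) + U(373, 313))*((223986 - 215504) - 243234) = (16*348 + 289)*((223986 - 215504) - 243234) = (5568 + 289)*(8482 - 243234) = 5857*(-234752) = -1374942464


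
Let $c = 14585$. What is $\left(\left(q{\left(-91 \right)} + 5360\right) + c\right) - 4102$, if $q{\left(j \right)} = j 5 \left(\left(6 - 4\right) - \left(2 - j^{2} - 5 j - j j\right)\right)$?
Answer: $-7312842$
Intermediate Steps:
$q{\left(j \right)} = 5 j \left(2 j^{2} + 5 j\right)$ ($q{\left(j \right)} = 5 j \left(\left(6 - 4\right) + \left(\left(-2 + j^{2} + 5 j\right) + j^{2}\right)\right) = 5 j \left(2 + \left(-2 + 2 j^{2} + 5 j\right)\right) = 5 j \left(2 j^{2} + 5 j\right)$)
$\left(\left(q{\left(-91 \right)} + 5360\right) + c\right) - 4102 = \left(\left(\left(-91\right)^{2} \left(25 + 10 \left(-91\right)\right) + 5360\right) + 14585\right) - 4102 = \left(\left(8281 \left(25 - 910\right) + 5360\right) + 14585\right) - 4102 = \left(\left(8281 \left(-885\right) + 5360\right) + 14585\right) - 4102 = \left(\left(-7328685 + 5360\right) + 14585\right) - 4102 = \left(-7323325 + 14585\right) - 4102 = -7308740 - 4102 = -7312842$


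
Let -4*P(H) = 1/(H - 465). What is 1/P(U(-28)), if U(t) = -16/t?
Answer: 13004/7 ≈ 1857.7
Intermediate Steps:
P(H) = -1/(4*(-465 + H)) (P(H) = -1/(4*(H - 465)) = -1/(4*(-465 + H)))
1/P(U(-28)) = 1/(-1/(-1860 + 4*(-16/(-28)))) = 1/(-1/(-1860 + 4*(-16*(-1/28)))) = 1/(-1/(-1860 + 4*(4/7))) = 1/(-1/(-1860 + 16/7)) = 1/(-1/(-13004/7)) = 1/(-1*(-7/13004)) = 1/(7/13004) = 13004/7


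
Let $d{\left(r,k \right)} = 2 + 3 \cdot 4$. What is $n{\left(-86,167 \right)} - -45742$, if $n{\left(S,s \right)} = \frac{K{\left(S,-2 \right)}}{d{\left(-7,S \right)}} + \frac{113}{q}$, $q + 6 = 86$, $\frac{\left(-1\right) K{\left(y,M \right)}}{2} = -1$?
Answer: $\frac{25616391}{560} \approx 45744.0$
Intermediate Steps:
$K{\left(y,M \right)} = 2$ ($K{\left(y,M \right)} = \left(-2\right) \left(-1\right) = 2$)
$d{\left(r,k \right)} = 14$ ($d{\left(r,k \right)} = 2 + 12 = 14$)
$q = 80$ ($q = -6 + 86 = 80$)
$n{\left(S,s \right)} = \frac{871}{560}$ ($n{\left(S,s \right)} = \frac{2}{14} + \frac{113}{80} = 2 \cdot \frac{1}{14} + 113 \cdot \frac{1}{80} = \frac{1}{7} + \frac{113}{80} = \frac{871}{560}$)
$n{\left(-86,167 \right)} - -45742 = \frac{871}{560} - -45742 = \frac{871}{560} + 45742 = \frac{25616391}{560}$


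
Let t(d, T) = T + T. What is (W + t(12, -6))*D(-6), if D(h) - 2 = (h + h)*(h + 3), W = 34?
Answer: 836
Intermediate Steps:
t(d, T) = 2*T
D(h) = 2 + 2*h*(3 + h) (D(h) = 2 + (h + h)*(h + 3) = 2 + (2*h)*(3 + h) = 2 + 2*h*(3 + h))
(W + t(12, -6))*D(-6) = (34 + 2*(-6))*(2 + 2*(-6)² + 6*(-6)) = (34 - 12)*(2 + 2*36 - 36) = 22*(2 + 72 - 36) = 22*38 = 836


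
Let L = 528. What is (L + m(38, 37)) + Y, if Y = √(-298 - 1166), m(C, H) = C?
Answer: 566 + 2*I*√366 ≈ 566.0 + 38.262*I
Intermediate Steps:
Y = 2*I*√366 (Y = √(-1464) = 2*I*√366 ≈ 38.262*I)
(L + m(38, 37)) + Y = (528 + 38) + 2*I*√366 = 566 + 2*I*√366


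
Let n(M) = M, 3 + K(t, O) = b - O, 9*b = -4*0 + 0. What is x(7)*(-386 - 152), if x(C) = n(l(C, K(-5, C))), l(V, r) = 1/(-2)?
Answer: 269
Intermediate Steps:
b = 0 (b = (-4*0 + 0)/9 = (0 + 0)/9 = (⅑)*0 = 0)
K(t, O) = -3 - O (K(t, O) = -3 + (0 - O) = -3 - O)
l(V, r) = -½
x(C) = -½
x(7)*(-386 - 152) = -(-386 - 152)/2 = -½*(-538) = 269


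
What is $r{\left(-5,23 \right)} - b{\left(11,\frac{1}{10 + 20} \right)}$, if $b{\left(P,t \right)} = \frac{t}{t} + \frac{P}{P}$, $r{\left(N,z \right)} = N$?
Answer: $-7$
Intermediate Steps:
$b{\left(P,t \right)} = 2$ ($b{\left(P,t \right)} = 1 + 1 = 2$)
$r{\left(-5,23 \right)} - b{\left(11,\frac{1}{10 + 20} \right)} = -5 - 2 = -7$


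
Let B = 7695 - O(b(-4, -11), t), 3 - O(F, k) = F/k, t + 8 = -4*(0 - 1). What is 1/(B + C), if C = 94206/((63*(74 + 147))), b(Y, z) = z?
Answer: 2652/20424421 ≈ 0.00012984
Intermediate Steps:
t = -4 (t = -8 - 4*(0 - 1) = -8 - 4*(-1) = -8 + 4 = -4)
O(F, k) = 3 - F/k
B = 30779/4 (B = 7695 - (3 - 1*(-11)/(-4)) = 7695 - (3 - 1*(-11)*(-1/4)) = 7695 - (3 - 11/4) = 7695 - 1*1/4 = 7695 - 1/4 = 30779/4 ≈ 7694.8)
C = 4486/663 (C = 94206/((63*221)) = 94206/13923 = 94206*(1/13923) = 4486/663 ≈ 6.7662)
1/(B + C) = 1/(30779/4 + 4486/663) = 1/(20424421/2652) = 2652/20424421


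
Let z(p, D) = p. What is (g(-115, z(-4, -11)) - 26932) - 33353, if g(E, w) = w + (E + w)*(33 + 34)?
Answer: -68262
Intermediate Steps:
g(E, w) = 67*E + 68*w (g(E, w) = w + (E + w)*67 = w + (67*E + 67*w) = 67*E + 68*w)
(g(-115, z(-4, -11)) - 26932) - 33353 = ((67*(-115) + 68*(-4)) - 26932) - 33353 = ((-7705 - 272) - 26932) - 33353 = (-7977 - 26932) - 33353 = -34909 - 33353 = -68262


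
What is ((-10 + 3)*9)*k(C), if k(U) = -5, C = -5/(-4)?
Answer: 315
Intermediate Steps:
C = 5/4 (C = -5*(-¼) = 5/4 ≈ 1.2500)
((-10 + 3)*9)*k(C) = ((-10 + 3)*9)*(-5) = -7*9*(-5) = -63*(-5) = 315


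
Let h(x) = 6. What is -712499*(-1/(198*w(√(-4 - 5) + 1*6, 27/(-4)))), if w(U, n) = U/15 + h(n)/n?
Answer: -712499/113 - 6412491*I/2486 ≈ -6305.3 - 2579.4*I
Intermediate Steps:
w(U, n) = 6/n + U/15 (w(U, n) = U/15 + 6/n = 6/n + U/15)
-712499*(-1/(198*w(√(-4 - 5) + 1*6, 27/(-4)))) = -712499*(-1/(198*(6/((27/(-4))) + (√(-4 - 5) + 1*6)/15))) = -712499*(-1/(198*(6/((27*(-¼))) + (√(-9) + 6)/15))) = -712499*(-1/(198*(6/(-27/4) + (3*I + 6)/15))) = -712499*(-1/(198*(6*(-4/27) + (6 + 3*I)/15))) = -712499*(-1/(198*(-8/9 + (⅖ + I/5)))) = -(712499/113 + 6412491*I/2486) = -712499*5*(484/5 + 198*I/5)/54692 = -3562495*(484/5 + 198*I/5)/54692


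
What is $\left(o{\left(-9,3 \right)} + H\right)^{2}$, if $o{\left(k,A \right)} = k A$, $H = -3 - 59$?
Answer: $7921$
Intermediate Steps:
$H = -62$
$o{\left(k,A \right)} = A k$
$\left(o{\left(-9,3 \right)} + H\right)^{2} = \left(3 \left(-9\right) - 62\right)^{2} = \left(-27 - 62\right)^{2} = \left(-89\right)^{2} = 7921$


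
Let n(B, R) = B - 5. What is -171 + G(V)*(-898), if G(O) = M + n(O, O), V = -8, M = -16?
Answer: 25871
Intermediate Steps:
n(B, R) = -5 + B
G(O) = -21 + O (G(O) = -16 + (-5 + O) = -21 + O)
-171 + G(V)*(-898) = -171 + (-21 - 8)*(-898) = -171 - 29*(-898) = -171 + 26042 = 25871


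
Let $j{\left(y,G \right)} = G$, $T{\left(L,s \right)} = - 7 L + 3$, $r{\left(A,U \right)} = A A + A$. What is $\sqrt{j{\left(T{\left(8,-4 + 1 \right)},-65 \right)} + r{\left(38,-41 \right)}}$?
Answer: $\sqrt{1417} \approx 37.643$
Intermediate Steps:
$r{\left(A,U \right)} = A + A^{2}$ ($r{\left(A,U \right)} = A^{2} + A = A + A^{2}$)
$T{\left(L,s \right)} = 3 - 7 L$
$\sqrt{j{\left(T{\left(8,-4 + 1 \right)},-65 \right)} + r{\left(38,-41 \right)}} = \sqrt{-65 + 38 \left(1 + 38\right)} = \sqrt{-65 + 38 \cdot 39} = \sqrt{-65 + 1482} = \sqrt{1417}$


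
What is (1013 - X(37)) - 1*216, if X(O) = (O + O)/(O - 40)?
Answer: 2465/3 ≈ 821.67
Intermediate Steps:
X(O) = 2*O/(-40 + O) (X(O) = (2*O)/(-40 + O) = 2*O/(-40 + O))
(1013 - X(37)) - 1*216 = (1013 - 2*37/(-40 + 37)) - 1*216 = (1013 - 2*37/(-3)) - 216 = (1013 - 2*37*(-1)/3) - 216 = (1013 - 1*(-74/3)) - 216 = (1013 + 74/3) - 216 = 3113/3 - 216 = 2465/3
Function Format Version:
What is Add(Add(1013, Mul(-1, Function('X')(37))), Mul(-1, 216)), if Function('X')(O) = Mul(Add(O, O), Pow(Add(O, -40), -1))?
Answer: Rational(2465, 3) ≈ 821.67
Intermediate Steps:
Function('X')(O) = Mul(2, O, Pow(Add(-40, O), -1)) (Function('X')(O) = Mul(Mul(2, O), Pow(Add(-40, O), -1)) = Mul(2, O, Pow(Add(-40, O), -1)))
Add(Add(1013, Mul(-1, Function('X')(37))), Mul(-1, 216)) = Add(Add(1013, Mul(-1, Mul(2, 37, Pow(Add(-40, 37), -1)))), Mul(-1, 216)) = Add(Add(1013, Mul(-1, Mul(2, 37, Pow(-3, -1)))), -216) = Add(Add(1013, Mul(-1, Mul(2, 37, Rational(-1, 3)))), -216) = Add(Add(1013, Mul(-1, Rational(-74, 3))), -216) = Add(Add(1013, Rational(74, 3)), -216) = Add(Rational(3113, 3), -216) = Rational(2465, 3)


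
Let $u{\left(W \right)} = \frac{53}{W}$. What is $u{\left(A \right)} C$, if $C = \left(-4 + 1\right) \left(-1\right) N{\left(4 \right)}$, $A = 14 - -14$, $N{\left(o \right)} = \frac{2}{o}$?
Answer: $\frac{159}{56} \approx 2.8393$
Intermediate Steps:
$A = 28$ ($A = 14 + 14 = 28$)
$C = \frac{3}{2}$ ($C = \left(-4 + 1\right) \left(-1\right) \frac{2}{4} = \left(-3\right) \left(-1\right) 2 \cdot \frac{1}{4} = 3 \cdot \frac{1}{2} = \frac{3}{2} \approx 1.5$)
$u{\left(A \right)} C = \frac{53}{28} \cdot \frac{3}{2} = \frac{159}{56}$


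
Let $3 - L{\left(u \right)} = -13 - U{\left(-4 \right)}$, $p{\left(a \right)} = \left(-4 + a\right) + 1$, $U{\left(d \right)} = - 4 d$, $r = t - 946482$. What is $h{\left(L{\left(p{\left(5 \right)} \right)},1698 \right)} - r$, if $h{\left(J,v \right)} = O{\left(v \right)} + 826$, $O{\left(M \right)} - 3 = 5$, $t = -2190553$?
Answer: $3137869$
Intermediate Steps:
$r = -3137035$ ($r = -2190553 - 946482 = -3137035$)
$O{\left(M \right)} = 8$ ($O{\left(M \right)} = 3 + 5 = 8$)
$p{\left(a \right)} = -3 + a$
$L{\left(u \right)} = 32$ ($L{\left(u \right)} = 3 - \left(-13 - \left(-4\right) \left(-4\right)\right) = 3 - \left(-13 - 16\right) = 3 - -29 = 3 + 29 = 32$)
$h{\left(J,v \right)} = 834$ ($h{\left(J,v \right)} = 8 + 826 = 834$)
$h{\left(L{\left(p{\left(5 \right)} \right)},1698 \right)} - r = 834 - -3137035 = 834 + 3137035 = 3137869$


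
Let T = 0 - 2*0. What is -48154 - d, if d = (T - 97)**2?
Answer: -57563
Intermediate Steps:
T = 0 (T = 0 + 0 = 0)
d = 9409 (d = (0 - 97)**2 = (-97)**2 = 9409)
-48154 - d = -48154 - 1*9409 = -48154 - 9409 = -57563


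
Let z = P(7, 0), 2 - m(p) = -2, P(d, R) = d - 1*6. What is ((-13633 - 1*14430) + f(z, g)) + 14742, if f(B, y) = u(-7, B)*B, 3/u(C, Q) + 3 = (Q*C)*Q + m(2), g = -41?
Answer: -26643/2 ≈ -13322.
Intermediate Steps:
P(d, R) = -6 + d (P(d, R) = d - 6 = -6 + d)
m(p) = 4 (m(p) = 2 - 1*(-2) = 2 + 2 = 4)
z = 1 (z = -6 + 7 = 1)
u(C, Q) = 3/(1 + C*Q**2) (u(C, Q) = 3/(-3 + ((Q*C)*Q + 4)) = 3/(-3 + ((C*Q)*Q + 4)) = 3/(-3 + (C*Q**2 + 4)) = 3/(-3 + (4 + C*Q**2)) = 3/(1 + C*Q**2))
f(B, y) = 3*B/(1 - 7*B**2) (f(B, y) = (3/(1 - 7*B**2))*B = 3*B/(1 - 7*B**2))
((-13633 - 1*14430) + f(z, g)) + 14742 = ((-13633 - 1*14430) - 3*1/(-1 + 7*1**2)) + 14742 = ((-13633 - 14430) - 3*1/(-1 + 7*1)) + 14742 = (-28063 - 3*1/(-1 + 7)) + 14742 = (-28063 - 3*1/6) + 14742 = (-28063 - 3*1*1/6) + 14742 = (-28063 - 1/2) + 14742 = -56127/2 + 14742 = -26643/2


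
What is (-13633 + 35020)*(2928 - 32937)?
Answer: -641802483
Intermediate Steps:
(-13633 + 35020)*(2928 - 32937) = 21387*(-30009) = -641802483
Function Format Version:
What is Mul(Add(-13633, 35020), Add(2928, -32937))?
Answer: -641802483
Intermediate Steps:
Mul(Add(-13633, 35020), Add(2928, -32937)) = Mul(21387, -30009) = -641802483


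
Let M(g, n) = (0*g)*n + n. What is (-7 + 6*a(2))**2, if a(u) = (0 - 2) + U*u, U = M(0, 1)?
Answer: 49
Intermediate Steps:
M(g, n) = n (M(g, n) = 0*n + n = 0 + n = n)
U = 1
a(u) = -2 + u (a(u) = (0 - 2) + 1*u = -2 + u)
(-7 + 6*a(2))**2 = (-7 + 6*(-2 + 2))**2 = (-7 + 6*0)**2 = (-7 + 0)**2 = (-7)**2 = 49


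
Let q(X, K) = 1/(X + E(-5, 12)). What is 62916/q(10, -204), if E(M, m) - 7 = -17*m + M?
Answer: -12079872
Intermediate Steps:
E(M, m) = 7 + M - 17*m (E(M, m) = 7 + (-17*m + M) = 7 + (M - 17*m) = 7 + M - 17*m)
q(X, K) = 1/(-202 + X) (q(X, K) = 1/(X + (7 - 5 - 17*12)) = 1/(X + (7 - 5 - 204)) = 1/(X - 202) = 1/(-202 + X))
62916/q(10, -204) = 62916/(1/(-202 + 10)) = 62916/(1/(-192)) = 62916/(-1/192) = 62916*(-192) = -12079872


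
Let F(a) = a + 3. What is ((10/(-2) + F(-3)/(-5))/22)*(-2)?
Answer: 5/11 ≈ 0.45455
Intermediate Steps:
F(a) = 3 + a
((10/(-2) + F(-3)/(-5))/22)*(-2) = ((10/(-2) + (3 - 3)/(-5))/22)*(-2) = ((10*(-½) + 0*(-⅕))*(1/22))*(-2) = ((-5 + 0)*(1/22))*(-2) = -5*1/22*(-2) = -5/22*(-2) = 5/11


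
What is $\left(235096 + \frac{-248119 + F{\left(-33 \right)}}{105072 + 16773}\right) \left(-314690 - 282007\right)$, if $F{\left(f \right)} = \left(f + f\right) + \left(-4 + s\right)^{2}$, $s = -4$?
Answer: $- \frac{5697466628377101}{40615} \approx -1.4028 \cdot 10^{11}$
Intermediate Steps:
$F{\left(f \right)} = 64 + 2 f$ ($F{\left(f \right)} = \left(f + f\right) + \left(-4 - 4\right)^{2} = 2 f + \left(-8\right)^{2} = 2 f + 64 = 64 + 2 f$)
$\left(235096 + \frac{-248119 + F{\left(-33 \right)}}{105072 + 16773}\right) \left(-314690 - 282007\right) = \left(235096 + \frac{-248119 + \left(64 + 2 \left(-33\right)\right)}{105072 + 16773}\right) \left(-314690 - 282007\right) = \left(235096 + \frac{-248119 + \left(64 - 66\right)}{121845}\right) \left(-596697\right) = \left(235096 + \left(-248119 - 2\right) \frac{1}{121845}\right) \left(-596697\right) = \left(235096 - \frac{82707}{40615}\right) \left(-596697\right) = \frac{9548341333}{40615} \left(-596697\right) = - \frac{5697466628377101}{40615}$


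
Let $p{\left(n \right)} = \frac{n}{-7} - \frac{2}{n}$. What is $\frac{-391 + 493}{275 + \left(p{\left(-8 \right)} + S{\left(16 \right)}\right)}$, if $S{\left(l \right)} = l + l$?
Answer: $\frac{2856}{8635} \approx 0.33075$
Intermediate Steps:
$p{\left(n \right)} = - \frac{2}{n} - \frac{n}{7}$ ($p{\left(n \right)} = n \left(- \frac{1}{7}\right) - \frac{2}{n} = - \frac{n}{7} - \frac{2}{n} = - \frac{2}{n} - \frac{n}{7}$)
$S{\left(l \right)} = 2 l$
$\frac{-391 + 493}{275 + \left(p{\left(-8 \right)} + S{\left(16 \right)}\right)} = \frac{-391 + 493}{275 + \left(\left(- \frac{2}{-8} - - \frac{8}{7}\right) + 2 \cdot 16\right)} = \frac{102}{275 + \left(\left(\left(-2\right) \left(- \frac{1}{8}\right) + \frac{8}{7}\right) + 32\right)} = \frac{102}{275 + \left(\left(\frac{1}{4} + \frac{8}{7}\right) + 32\right)} = \frac{102}{275 + \left(\frac{39}{28} + 32\right)} = \frac{102}{275 + \frac{935}{28}} = \frac{102}{\frac{8635}{28}} = 102 \cdot \frac{28}{8635} = \frac{2856}{8635}$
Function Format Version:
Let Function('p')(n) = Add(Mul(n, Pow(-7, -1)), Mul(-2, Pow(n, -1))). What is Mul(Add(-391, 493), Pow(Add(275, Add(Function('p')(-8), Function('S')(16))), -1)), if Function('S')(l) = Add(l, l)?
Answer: Rational(2856, 8635) ≈ 0.33075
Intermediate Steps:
Function('p')(n) = Add(Mul(-2, Pow(n, -1)), Mul(Rational(-1, 7), n)) (Function('p')(n) = Add(Mul(n, Rational(-1, 7)), Mul(-2, Pow(n, -1))) = Add(Mul(Rational(-1, 7), n), Mul(-2, Pow(n, -1))) = Add(Mul(-2, Pow(n, -1)), Mul(Rational(-1, 7), n)))
Function('S')(l) = Mul(2, l)
Mul(Add(-391, 493), Pow(Add(275, Add(Function('p')(-8), Function('S')(16))), -1)) = Mul(Add(-391, 493), Pow(Add(275, Add(Add(Mul(-2, Pow(-8, -1)), Mul(Rational(-1, 7), -8)), Mul(2, 16))), -1)) = Mul(102, Pow(Add(275, Add(Add(Mul(-2, Rational(-1, 8)), Rational(8, 7)), 32)), -1)) = Mul(102, Pow(Add(275, Add(Add(Rational(1, 4), Rational(8, 7)), 32)), -1)) = Mul(102, Pow(Add(275, Add(Rational(39, 28), 32)), -1)) = Mul(102, Pow(Add(275, Rational(935, 28)), -1)) = Mul(102, Pow(Rational(8635, 28), -1)) = Mul(102, Rational(28, 8635)) = Rational(2856, 8635)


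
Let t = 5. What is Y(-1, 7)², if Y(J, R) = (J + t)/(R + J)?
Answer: 4/9 ≈ 0.44444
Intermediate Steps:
Y(J, R) = (5 + J)/(J + R) (Y(J, R) = (J + 5)/(R + J) = (5 + J)/(J + R))
Y(-1, 7)² = ((5 - 1)/(-1 + 7))² = (4/6)² = ((⅙)*4)² = (⅔)² = 4/9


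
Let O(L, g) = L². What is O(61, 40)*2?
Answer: 7442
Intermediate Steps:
O(61, 40)*2 = 61²*2 = 3721*2 = 7442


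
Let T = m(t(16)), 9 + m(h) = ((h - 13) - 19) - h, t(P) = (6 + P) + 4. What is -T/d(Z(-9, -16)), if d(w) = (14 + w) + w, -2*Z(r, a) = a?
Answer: 41/30 ≈ 1.3667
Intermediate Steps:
Z(r, a) = -a/2
t(P) = 10 + P
d(w) = 14 + 2*w
m(h) = -41 (m(h) = -9 + (((h - 13) - 19) - h) = -9 + (((-13 + h) - 19) - h) = -9 + ((-32 + h) - h) = -9 - 32 = -41)
T = -41
-T/d(Z(-9, -16)) = -(-41)/(14 + 2*(-½*(-16))) = -(-41)/(14 + 2*8) = -(-41)/(14 + 16) = -(-41)/30 = -1*(-41/30) = 41/30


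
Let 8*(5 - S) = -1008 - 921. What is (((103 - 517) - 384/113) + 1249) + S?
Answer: 974265/904 ≈ 1077.7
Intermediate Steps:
S = 1969/8 (S = 5 - (-1008 - 921)/8 = 5 - ⅛*(-1929) = 5 + 1929/8 = 1969/8 ≈ 246.13)
(((103 - 517) - 384/113) + 1249) + S = (((103 - 517) - 384/113) + 1249) + 1969/8 = ((-414 - 384*1/113) + 1249) + 1969/8 = ((-414 - 384/113) + 1249) + 1969/8 = (-47166/113 + 1249) + 1969/8 = 93971/113 + 1969/8 = 974265/904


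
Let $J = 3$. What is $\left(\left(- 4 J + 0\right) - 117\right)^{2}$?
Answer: $16641$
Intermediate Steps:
$\left(\left(- 4 J + 0\right) - 117\right)^{2} = \left(\left(\left(-4\right) 3 + 0\right) - 117\right)^{2} = \left(\left(-12 + 0\right) - 117\right)^{2} = \left(-12 - 117\right)^{2} = \left(-129\right)^{2} = 16641$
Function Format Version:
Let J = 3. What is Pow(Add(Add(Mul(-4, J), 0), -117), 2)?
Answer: 16641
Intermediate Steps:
Pow(Add(Add(Mul(-4, J), 0), -117), 2) = Pow(Add(Add(Mul(-4, 3), 0), -117), 2) = Pow(Add(Add(-12, 0), -117), 2) = Pow(Add(-12, -117), 2) = Pow(-129, 2) = 16641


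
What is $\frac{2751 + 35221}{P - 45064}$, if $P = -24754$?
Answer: $- \frac{18986}{34909} \approx -0.54387$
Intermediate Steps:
$\frac{2751 + 35221}{P - 45064} = \frac{2751 + 35221}{-24754 - 45064} = \frac{37972}{-69818} = 37972 \left(- \frac{1}{69818}\right) = - \frac{18986}{34909}$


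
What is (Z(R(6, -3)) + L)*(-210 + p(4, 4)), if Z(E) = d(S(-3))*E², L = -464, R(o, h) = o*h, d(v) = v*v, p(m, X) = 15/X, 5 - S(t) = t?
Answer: -4181100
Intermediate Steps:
S(t) = 5 - t
d(v) = v²
R(o, h) = h*o
Z(E) = 64*E² (Z(E) = (5 - 1*(-3))²*E² = (5 + 3)²*E² = 8²*E² = 64*E²)
(Z(R(6, -3)) + L)*(-210 + p(4, 4)) = (64*(-3*6)² - 464)*(-210 + 15/4) = (64*(-18)² - 464)*(-210 + 15*(¼)) = (64*324 - 464)*(-210 + 15/4) = (20736 - 464)*(-825/4) = 20272*(-825/4) = -4181100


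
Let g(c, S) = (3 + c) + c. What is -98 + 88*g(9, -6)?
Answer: 1750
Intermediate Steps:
g(c, S) = 3 + 2*c
-98 + 88*g(9, -6) = -98 + 88*(3 + 2*9) = -98 + 88*(3 + 18) = -98 + 88*21 = -98 + 1848 = 1750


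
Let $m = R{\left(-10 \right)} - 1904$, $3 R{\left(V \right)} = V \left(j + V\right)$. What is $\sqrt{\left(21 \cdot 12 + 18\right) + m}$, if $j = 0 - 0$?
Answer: $\frac{49 i \sqrt{6}}{3} \approx 40.008 i$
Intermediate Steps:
$j = 0$ ($j = 0 + 0 = 0$)
$R{\left(V \right)} = \frac{V^{2}}{3}$ ($R{\left(V \right)} = \frac{V \left(0 + V\right)}{3} = \frac{V V}{3} = \frac{V^{2}}{3}$)
$m = - \frac{5612}{3}$ ($m = \frac{\left(-10\right)^{2}}{3} - 1904 = \frac{1}{3} \cdot 100 - 1904 = \frac{100}{3} - 1904 = - \frac{5612}{3} \approx -1870.7$)
$\sqrt{\left(21 \cdot 12 + 18\right) + m} = \sqrt{\left(21 \cdot 12 + 18\right) - \frac{5612}{3}} = \sqrt{\left(252 + 18\right) - \frac{5612}{3}} = \sqrt{270 - \frac{5612}{3}} = \sqrt{- \frac{4802}{3}} = \frac{49 i \sqrt{6}}{3}$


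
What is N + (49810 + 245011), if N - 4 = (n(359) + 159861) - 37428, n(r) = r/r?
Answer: 417259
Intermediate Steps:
n(r) = 1
N = 122438 (N = 4 + ((1 + 159861) - 37428) = 4 + (159862 - 37428) = 4 + 122434 = 122438)
N + (49810 + 245011) = 122438 + (49810 + 245011) = 122438 + 294821 = 417259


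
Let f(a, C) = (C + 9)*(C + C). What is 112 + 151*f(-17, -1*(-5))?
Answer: 21252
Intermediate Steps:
f(a, C) = 2*C*(9 + C) (f(a, C) = (9 + C)*(2*C) = 2*C*(9 + C))
112 + 151*f(-17, -1*(-5)) = 112 + 151*(2*(-1*(-5))*(9 - 1*(-5))) = 112 + 151*(2*5*(9 + 5)) = 112 + 151*(2*5*14) = 112 + 151*140 = 112 + 21140 = 21252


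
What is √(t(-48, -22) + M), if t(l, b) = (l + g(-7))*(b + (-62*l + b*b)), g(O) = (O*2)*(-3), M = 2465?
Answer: I*√18163 ≈ 134.77*I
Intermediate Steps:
g(O) = -6*O (g(O) = (2*O)*(-3) = -6*O)
t(l, b) = (42 + l)*(b + b² - 62*l) (t(l, b) = (l - 6*(-7))*(b + (-62*l + b*b)) = (l + 42)*(b + (-62*l + b²)) = (42 + l)*(b + (b² - 62*l)) = (42 + l)*(b + b² - 62*l))
√(t(-48, -22) + M) = √((-2604*(-48) - 62*(-48)² + 42*(-22) + 42*(-22)² - 22*(-48) - 48*(-22)²) + 2465) = √((124992 - 62*2304 - 924 + 42*484 + 1056 - 48*484) + 2465) = √((124992 - 142848 - 924 + 20328 + 1056 - 23232) + 2465) = √(-20628 + 2465) = √(-18163) = I*√18163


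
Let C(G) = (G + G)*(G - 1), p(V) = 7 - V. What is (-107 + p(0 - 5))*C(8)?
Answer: -10640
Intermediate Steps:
C(G) = 2*G*(-1 + G) (C(G) = (2*G)*(-1 + G) = 2*G*(-1 + G))
(-107 + p(0 - 5))*C(8) = (-107 + (7 - (0 - 5)))*(2*8*(-1 + 8)) = (-107 + (7 - 1*(-5)))*(2*8*7) = (-107 + (7 + 5))*112 = (-107 + 12)*112 = -95*112 = -10640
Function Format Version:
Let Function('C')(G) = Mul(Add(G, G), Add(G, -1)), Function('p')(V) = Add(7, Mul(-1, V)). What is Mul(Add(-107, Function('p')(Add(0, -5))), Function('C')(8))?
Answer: -10640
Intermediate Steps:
Function('C')(G) = Mul(2, G, Add(-1, G)) (Function('C')(G) = Mul(Mul(2, G), Add(-1, G)) = Mul(2, G, Add(-1, G)))
Mul(Add(-107, Function('p')(Add(0, -5))), Function('C')(8)) = Mul(Add(-107, Add(7, Mul(-1, Add(0, -5)))), Mul(2, 8, Add(-1, 8))) = Mul(Add(-107, Add(7, Mul(-1, -5))), Mul(2, 8, 7)) = Mul(Add(-107, Add(7, 5)), 112) = Mul(Add(-107, 12), 112) = Mul(-95, 112) = -10640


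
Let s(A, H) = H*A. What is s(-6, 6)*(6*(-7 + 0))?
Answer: 1512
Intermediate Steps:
s(A, H) = A*H
s(-6, 6)*(6*(-7 + 0)) = (-6*6)*(6*(-7 + 0)) = -216*(-7) = -36*(-42) = 1512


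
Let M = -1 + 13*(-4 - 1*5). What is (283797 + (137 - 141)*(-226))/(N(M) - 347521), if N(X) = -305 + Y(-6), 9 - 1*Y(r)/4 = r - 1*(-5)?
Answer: -284701/347786 ≈ -0.81861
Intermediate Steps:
Y(r) = 16 - 4*r (Y(r) = 36 - 4*(r - 1*(-5)) = 36 - 4*(r + 5) = 36 - 4*(5 + r) = 36 + (-20 - 4*r) = 16 - 4*r)
M = -118 (M = -1 + 13*(-4 - 5) = -1 + 13*(-9) = -1 - 117 = -118)
N(X) = -265 (N(X) = -305 + (16 - 4*(-6)) = -305 + (16 + 24) = -305 + 40 = -265)
(283797 + (137 - 141)*(-226))/(N(M) - 347521) = (283797 + (137 - 141)*(-226))/(-265 - 347521) = (283797 - 4*(-226))/(-347786) = (283797 + 904)*(-1/347786) = 284701*(-1/347786) = -284701/347786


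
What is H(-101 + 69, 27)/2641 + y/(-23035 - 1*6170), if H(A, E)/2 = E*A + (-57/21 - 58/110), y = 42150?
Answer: -377938702/179970945 ≈ -2.1000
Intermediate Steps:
H(A, E) = -2496/385 + 2*A*E (H(A, E) = 2*(E*A + (-57/21 - 58/110)) = 2*(A*E + (-57*1/21 - 58*1/110)) = 2*(A*E + (-19/7 - 29/55)) = 2*(A*E - 1248/385) = 2*(-1248/385 + A*E) = -2496/385 + 2*A*E)
H(-101 + 69, 27)/2641 + y/(-23035 - 1*6170) = (-2496/385 + 2*(-101 + 69)*27)/2641 + 42150/(-23035 - 1*6170) = (-2496/385 + 2*(-32)*27)*(1/2641) + 42150/(-23035 - 6170) = (-2496/385 - 1728)*(1/2641) + 42150/(-29205) = -667776/385*1/2641 + 42150*(-1/29205) = -667776/1016785 - 2810/1947 = -377938702/179970945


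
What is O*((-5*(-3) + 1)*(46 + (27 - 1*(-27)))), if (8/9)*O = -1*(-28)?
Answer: 50400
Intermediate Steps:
O = 63/2 (O = 9*(-1*(-28))/8 = (9/8)*28 = 63/2 ≈ 31.500)
O*((-5*(-3) + 1)*(46 + (27 - 1*(-27)))) = 63*((-5*(-3) + 1)*(46 + (27 - 1*(-27))))/2 = 63*((15 + 1)*(46 + (27 + 27)))/2 = 63*(16*(46 + 54))/2 = 63*(16*100)/2 = (63/2)*1600 = 50400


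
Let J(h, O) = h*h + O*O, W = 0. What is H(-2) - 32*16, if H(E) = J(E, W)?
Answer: -508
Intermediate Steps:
J(h, O) = O**2 + h**2 (J(h, O) = h**2 + O**2 = O**2 + h**2)
H(E) = E**2 (H(E) = 0**2 + E**2 = 0 + E**2 = E**2)
H(-2) - 32*16 = (-2)**2 - 32*16 = 4 - 512 = -508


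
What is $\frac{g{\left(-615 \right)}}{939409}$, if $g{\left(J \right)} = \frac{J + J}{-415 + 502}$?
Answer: $- \frac{410}{27242861} \approx -1.505 \cdot 10^{-5}$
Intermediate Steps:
$g{\left(J \right)} = \frac{2 J}{87}$
$\frac{g{\left(-615 \right)}}{939409} = \frac{\frac{2}{87} \left(-615\right)}{939409} = \left(- \frac{410}{29}\right) \frac{1}{939409} = - \frac{410}{27242861}$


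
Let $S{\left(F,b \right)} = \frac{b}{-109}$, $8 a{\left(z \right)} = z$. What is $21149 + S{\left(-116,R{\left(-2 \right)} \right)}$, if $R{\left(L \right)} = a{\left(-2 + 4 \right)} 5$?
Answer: $\frac{9220959}{436} \approx 21149.0$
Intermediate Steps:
$a{\left(z \right)} = \frac{z}{8}$
$R{\left(L \right)} = \frac{5}{4}$ ($R{\left(L \right)} = \frac{-2 + 4}{8} \cdot 5 = \frac{1}{8} \cdot 2 \cdot 5 = \frac{1}{4} \cdot 5 = \frac{5}{4}$)
$S{\left(F,b \right)} = - \frac{b}{109}$ ($S{\left(F,b \right)} = b \left(- \frac{1}{109}\right) = - \frac{b}{109}$)
$21149 + S{\left(-116,R{\left(-2 \right)} \right)} = 21149 - \frac{5}{436} = \frac{9220959}{436}$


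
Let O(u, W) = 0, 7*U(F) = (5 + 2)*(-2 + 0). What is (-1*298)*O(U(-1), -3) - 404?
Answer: -404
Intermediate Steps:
U(F) = -2 (U(F) = ((5 + 2)*(-2 + 0))/7 = (7*(-2))/7 = (⅐)*(-14) = -2)
(-1*298)*O(U(-1), -3) - 404 = -1*298*0 - 404 = -298*0 - 404 = 0 - 404 = -404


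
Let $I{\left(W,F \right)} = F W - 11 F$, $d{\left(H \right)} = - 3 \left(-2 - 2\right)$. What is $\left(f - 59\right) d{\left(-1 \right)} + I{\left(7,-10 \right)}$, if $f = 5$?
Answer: $-608$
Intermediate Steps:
$d{\left(H \right)} = 12$ ($d{\left(H \right)} = \left(-3\right) \left(-4\right) = 12$)
$I{\left(W,F \right)} = - 11 F + F W$
$\left(f - 59\right) d{\left(-1 \right)} + I{\left(7,-10 \right)} = \left(5 - 59\right) 12 - 10 \left(-11 + 7\right) = \left(5 - 59\right) 12 - -40 = \left(-54\right) 12 + 40 = -648 + 40 = -608$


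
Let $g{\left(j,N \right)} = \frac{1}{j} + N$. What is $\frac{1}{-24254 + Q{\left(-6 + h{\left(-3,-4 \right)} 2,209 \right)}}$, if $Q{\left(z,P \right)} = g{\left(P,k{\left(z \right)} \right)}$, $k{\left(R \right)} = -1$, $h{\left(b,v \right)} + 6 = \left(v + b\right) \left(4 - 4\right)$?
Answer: $- \frac{209}{5069294} \approx -4.1229 \cdot 10^{-5}$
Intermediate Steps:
$h{\left(b,v \right)} = -6$ ($h{\left(b,v \right)} = -6 + \left(v + b\right) \left(4 - 4\right) = -6 + \left(b + v\right) 0 = -6 + 0 = -6$)
$g{\left(j,N \right)} = N + \frac{1}{j}$
$Q{\left(z,P \right)} = -1 + \frac{1}{P}$
$\frac{1}{-24254 + Q{\left(-6 + h{\left(-3,-4 \right)} 2,209 \right)}} = \frac{1}{-24254 + \frac{1 - 209}{209}} = \frac{1}{-24254 + \frac{1}{209} \left(-208\right)} = \frac{1}{-24254 - \frac{208}{209}} = \frac{1}{- \frac{5069294}{209}} = - \frac{209}{5069294}$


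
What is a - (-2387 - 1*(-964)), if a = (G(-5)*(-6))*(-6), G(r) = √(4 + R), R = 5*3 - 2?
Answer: 1423 + 36*√17 ≈ 1571.4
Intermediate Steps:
R = 13 (R = 15 - 2 = 13)
G(r) = √17 (G(r) = √(4 + 13) = √17)
a = 36*√17 (a = (√17*(-6))*(-6) = -6*√17*(-6) = 36*√17 ≈ 148.43)
a - (-2387 - 1*(-964)) = 36*√17 - (-2387 - 1*(-964)) = 36*√17 - (-2387 + 964) = 36*√17 - 1*(-1423) = 36*√17 + 1423 = 1423 + 36*√17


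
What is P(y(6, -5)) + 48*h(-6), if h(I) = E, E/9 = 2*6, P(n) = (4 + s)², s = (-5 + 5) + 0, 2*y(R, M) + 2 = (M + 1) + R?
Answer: 5200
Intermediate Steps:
y(R, M) = -½ + M/2 + R/2 (y(R, M) = -1 + ((M + 1) + R)/2 = -1 + ((1 + M) + R)/2 = -1 + (1 + M + R)/2 = -1 + (½ + M/2 + R/2) = -½ + M/2 + R/2)
s = 0 (s = 0 + 0 = 0)
P(n) = 16 (P(n) = (4 + 0)² = 4² = 16)
E = 108 (E = 9*(2*6) = 9*12 = 108)
h(I) = 108
P(y(6, -5)) + 48*h(-6) = 16 + 48*108 = 16 + 5184 = 5200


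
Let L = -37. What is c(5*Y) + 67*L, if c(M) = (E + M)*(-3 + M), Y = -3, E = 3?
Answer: -2263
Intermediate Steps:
c(M) = (-3 + M)*(3 + M) (c(M) = (3 + M)*(-3 + M) = (-3 + M)*(3 + M))
c(5*Y) + 67*L = (-9 + (5*(-3))²) + 67*(-37) = (-9 + (-15)²) - 2479 = (-9 + 225) - 2479 = 216 - 2479 = -2263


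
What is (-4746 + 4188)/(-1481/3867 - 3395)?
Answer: 1078893/6564973 ≈ 0.16434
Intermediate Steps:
(-4746 + 4188)/(-1481/3867 - 3395) = -558/(-1481*1/3867 - 3395) = -558/(-1481/3867 - 3395) = -558/(-13129946/3867) = -558*(-3867/13129946) = 1078893/6564973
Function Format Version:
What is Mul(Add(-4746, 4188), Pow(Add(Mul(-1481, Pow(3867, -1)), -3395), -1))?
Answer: Rational(1078893, 6564973) ≈ 0.16434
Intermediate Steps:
Mul(Add(-4746, 4188), Pow(Add(Mul(-1481, Pow(3867, -1)), -3395), -1)) = Mul(-558, Pow(Add(Mul(-1481, Rational(1, 3867)), -3395), -1)) = Mul(-558, Pow(Add(Rational(-1481, 3867), -3395), -1)) = Mul(-558, Pow(Rational(-13129946, 3867), -1)) = Mul(-558, Rational(-3867, 13129946)) = Rational(1078893, 6564973)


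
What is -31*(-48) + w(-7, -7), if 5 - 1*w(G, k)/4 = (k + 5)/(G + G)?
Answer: 10552/7 ≈ 1507.4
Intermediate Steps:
w(G, k) = 20 - 2*(5 + k)/G (w(G, k) = 20 - 4*(k + 5)/(G + G) = 20 - 4*(5 + k)/(2*G) = 20 - 4*(5 + k)*1/(2*G) = 20 - 2*(5 + k)/G)
-31*(-48) + w(-7, -7) = -31*(-48) + 2*(-5 - 1*(-7) + 10*(-7))/(-7) = 1488 + 2*(-⅐)*(-5 + 7 - 70) = 1488 + 2*(-⅐)*(-68) = 1488 + 136/7 = 10552/7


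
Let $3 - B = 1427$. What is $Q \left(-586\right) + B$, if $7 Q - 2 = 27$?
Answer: $- \frac{26962}{7} \approx -3851.7$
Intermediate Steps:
$B = -1424$ ($B = 3 - 1427 = -1424$)
$Q = \frac{29}{7}$ ($Q = \frac{2}{7} + \frac{1}{7} \cdot 27 = \frac{2}{7} + \frac{27}{7} = \frac{29}{7} \approx 4.1429$)
$Q \left(-586\right) + B = \frac{29}{7} \left(-586\right) - 1424 = - \frac{16994}{7} - 1424 = - \frac{26962}{7}$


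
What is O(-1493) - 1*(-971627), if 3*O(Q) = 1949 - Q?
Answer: 2918323/3 ≈ 9.7277e+5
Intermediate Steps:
O(Q) = 1949/3 - Q/3 (O(Q) = (1949 - Q)/3 = 1949/3 - Q/3)
O(-1493) - 1*(-971627) = (1949/3 - ⅓*(-1493)) - 1*(-971627) = (1949/3 + 1493/3) + 971627 = 3442/3 + 971627 = 2918323/3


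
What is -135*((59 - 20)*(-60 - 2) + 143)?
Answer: 307125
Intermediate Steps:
-135*((59 - 20)*(-60 - 2) + 143) = -135*(39*(-62) + 143) = -135*(-2418 + 143) = -135*(-2275) = -1*(-307125) = 307125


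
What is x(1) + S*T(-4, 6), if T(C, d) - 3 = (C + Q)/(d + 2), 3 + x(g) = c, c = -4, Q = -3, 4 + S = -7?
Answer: -243/8 ≈ -30.375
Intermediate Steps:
S = -11 (S = -4 - 7 = -11)
x(g) = -7 (x(g) = -3 - 4 = -7)
T(C, d) = 3 + (-3 + C)/(2 + d) (T(C, d) = 3 + (C - 3)/(d + 2) = 3 + (-3 + C)/(2 + d))
x(1) + S*T(-4, 6) = -7 - 11*(3 - 4 + 3*6)/(2 + 6) = -7 - 11*(3 - 4 + 18)/8 = -7 - 11*17/8 = -7 - 187/8 = -243/8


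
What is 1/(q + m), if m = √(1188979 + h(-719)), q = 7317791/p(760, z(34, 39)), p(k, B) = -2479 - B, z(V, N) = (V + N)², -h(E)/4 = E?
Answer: 57137312128/19111212863039 + 60964864*√1191855/19111212863039 ≈ 0.0064723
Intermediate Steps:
h(E) = -4*E
z(V, N) = (N + V)²
q = -7317791/7808 (q = 7317791/(-2479 - (39 + 34)²) = 7317791/(-2479 - 1*73²) = 7317791/(-2479 - 1*5329) = 7317791/(-2479 - 5329) = 7317791/(-7808) = 7317791*(-1/7808) = -7317791/7808 ≈ -937.22)
m = √1191855 (m = √(1188979 - 4*(-719)) = √(1188979 + 2876) = √1191855 ≈ 1091.7)
1/(q + m) = 1/(-7317791/7808 + √1191855)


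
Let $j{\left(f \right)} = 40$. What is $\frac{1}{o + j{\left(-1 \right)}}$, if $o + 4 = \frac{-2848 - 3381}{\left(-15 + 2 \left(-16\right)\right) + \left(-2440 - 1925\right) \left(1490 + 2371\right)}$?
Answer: $\frac{16853312}{606725461} \approx 0.027777$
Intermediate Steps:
$o = - \frac{67407019}{16853312}$ ($o = -4 + \frac{-2848 - 3381}{\left(-15 + 2 \left(-16\right)\right) + \left(-2440 - 1925\right) \left(1490 + 2371\right)} = -4 - \frac{6229}{\left(-15 - 32\right) - 16853265} = -4 - \frac{6229}{-47 - 16853265} = -4 - \frac{6229}{-16853312} = -4 - - \frac{6229}{16853312} = -4 + \frac{6229}{16853312} = - \frac{67407019}{16853312} \approx -3.9996$)
$\frac{1}{o + j{\left(-1 \right)}} = \frac{1}{- \frac{67407019}{16853312} + 40} = \frac{1}{\frac{606725461}{16853312}} = \frac{16853312}{606725461}$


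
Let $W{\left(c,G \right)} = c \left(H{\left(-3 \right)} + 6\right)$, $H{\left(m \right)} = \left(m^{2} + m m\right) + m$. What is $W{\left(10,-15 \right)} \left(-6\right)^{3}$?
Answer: $-45360$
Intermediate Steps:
$H{\left(m \right)} = m + 2 m^{2}$ ($H{\left(m \right)} = \left(m^{2} + m^{2}\right) + m = 2 m^{2} + m = m + 2 m^{2}$)
$W{\left(c,G \right)} = 21 c$ ($W{\left(c,G \right)} = c \left(- 3 \left(1 + 2 \left(-3\right)\right) + 6\right) = c \left(- 3 \left(1 - 6\right) + 6\right) = c \left(\left(-3\right) \left(-5\right) + 6\right) = c \left(15 + 6\right) = c 21 = 21 c$)
$W{\left(10,-15 \right)} \left(-6\right)^{3} = 21 \cdot 10 \left(-6\right)^{3} = 210 \left(-216\right) = -45360$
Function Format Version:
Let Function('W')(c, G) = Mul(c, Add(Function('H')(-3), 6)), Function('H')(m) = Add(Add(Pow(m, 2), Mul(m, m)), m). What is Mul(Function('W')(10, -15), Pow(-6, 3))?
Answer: -45360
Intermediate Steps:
Function('H')(m) = Add(m, Mul(2, Pow(m, 2))) (Function('H')(m) = Add(Add(Pow(m, 2), Pow(m, 2)), m) = Add(Mul(2, Pow(m, 2)), m) = Add(m, Mul(2, Pow(m, 2))))
Function('W')(c, G) = Mul(21, c) (Function('W')(c, G) = Mul(c, Add(Mul(-3, Add(1, Mul(2, -3))), 6)) = Mul(c, Add(Mul(-3, Add(1, -6)), 6)) = Mul(c, Add(Mul(-3, -5), 6)) = Mul(c, Add(15, 6)) = Mul(c, 21) = Mul(21, c))
Mul(Function('W')(10, -15), Pow(-6, 3)) = Mul(Mul(21, 10), Pow(-6, 3)) = Mul(210, -216) = -45360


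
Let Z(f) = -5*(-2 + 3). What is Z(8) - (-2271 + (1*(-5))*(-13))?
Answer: 2201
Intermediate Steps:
Z(f) = -5 (Z(f) = -5*1 = -5)
Z(8) - (-2271 + (1*(-5))*(-13)) = -5 - (-2271 + (1*(-5))*(-13)) = -5 - (-2271 - 5*(-13)) = -5 - (-2271 + 65) = -5 - 1*(-2206) = -5 + 2206 = 2201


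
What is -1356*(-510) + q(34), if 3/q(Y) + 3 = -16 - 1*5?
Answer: 5532479/8 ≈ 6.9156e+5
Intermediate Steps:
q(Y) = -⅛ (q(Y) = 3/(-3 + (-16 - 1*5)) = 3/(-3 + (-16 - 5)) = 3/(-3 - 21) = 3/(-24) = 3*(-1/24) = -⅛)
-1356*(-510) + q(34) = -1356*(-510) - ⅛ = 691560 - ⅛ = 5532479/8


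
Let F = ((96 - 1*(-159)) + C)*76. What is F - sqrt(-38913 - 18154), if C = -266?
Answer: -836 - I*sqrt(57067) ≈ -836.0 - 238.89*I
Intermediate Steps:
F = -836 (F = ((96 - 1*(-159)) - 266)*76 = ((96 + 159) - 266)*76 = (255 - 266)*76 = -11*76 = -836)
F - sqrt(-38913 - 18154) = -836 - sqrt(-38913 - 18154) = -836 - sqrt(-57067) = -836 - I*sqrt(57067)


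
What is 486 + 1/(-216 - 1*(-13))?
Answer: 98657/203 ≈ 486.00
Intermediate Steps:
486 + 1/(-216 - 1*(-13)) = 486 + 1/(-216 + 13) = 486 + 1/(-203) = 486 - 1/203 = 98657/203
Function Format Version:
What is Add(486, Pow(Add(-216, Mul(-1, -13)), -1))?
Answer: Rational(98657, 203) ≈ 486.00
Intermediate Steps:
Add(486, Pow(Add(-216, Mul(-1, -13)), -1)) = Add(486, Pow(Add(-216, 13), -1)) = Add(486, Pow(-203, -1)) = Add(486, Rational(-1, 203)) = Rational(98657, 203)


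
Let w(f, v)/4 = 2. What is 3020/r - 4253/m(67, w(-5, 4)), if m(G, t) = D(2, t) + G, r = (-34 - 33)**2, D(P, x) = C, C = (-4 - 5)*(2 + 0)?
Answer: -18943737/219961 ≈ -86.123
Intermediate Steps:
C = -18 (C = -9*2 = -18)
w(f, v) = 8 (w(f, v) = 4*2 = 8)
D(P, x) = -18
r = 4489 (r = (-67)**2 = 4489)
m(G, t) = -18 + G
3020/r - 4253/m(67, w(-5, 4)) = 3020/4489 - 4253/(-18 + 67) = 3020*(1/4489) - 4253/49 = 3020/4489 - 4253*1/49 = 3020/4489 - 4253/49 = -18943737/219961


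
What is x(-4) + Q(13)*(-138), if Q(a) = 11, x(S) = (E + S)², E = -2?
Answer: -1482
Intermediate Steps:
x(S) = (-2 + S)²
x(-4) + Q(13)*(-138) = (-2 - 4)² + 11*(-138) = (-6)² - 1518 = 36 - 1518 = -1482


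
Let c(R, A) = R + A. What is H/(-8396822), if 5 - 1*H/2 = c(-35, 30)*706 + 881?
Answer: -2654/4198411 ≈ -0.00063214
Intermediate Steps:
c(R, A) = A + R
H = 5308 (H = 10 - 2*((30 - 35)*706 + 881) = 10 - 2*(-5*706 + 881) = 10 - 2*(-3530 + 881) = 10 - 2*(-2649) = 10 + 5298 = 5308)
H/(-8396822) = 5308/(-8396822) = 5308*(-1/8396822) = -2654/4198411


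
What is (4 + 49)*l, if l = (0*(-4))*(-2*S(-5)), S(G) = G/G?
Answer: 0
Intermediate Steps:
S(G) = 1
l = 0 (l = (0*(-4))*(-2*1) = 0*(-2) = 0)
(4 + 49)*l = (4 + 49)*0 = 53*0 = 0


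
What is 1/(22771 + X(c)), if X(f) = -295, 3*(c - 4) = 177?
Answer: 1/22476 ≈ 4.4492e-5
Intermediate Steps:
c = 63 (c = 4 + (⅓)*177 = 4 + 59 = 63)
1/(22771 + X(c)) = 1/(22771 - 295) = 1/22476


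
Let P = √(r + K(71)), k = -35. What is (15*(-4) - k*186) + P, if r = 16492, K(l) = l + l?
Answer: 6450 + √16634 ≈ 6579.0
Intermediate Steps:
K(l) = 2*l
P = √16634 (P = √(16492 + 2*71) = √(16492 + 142) = √16634 ≈ 128.97)
(15*(-4) - k*186) + P = (15*(-4) - (-35)*186) + √16634 = (-60 - 1*(-6510)) + √16634 = (-60 + 6510) + √16634 = 6450 + √16634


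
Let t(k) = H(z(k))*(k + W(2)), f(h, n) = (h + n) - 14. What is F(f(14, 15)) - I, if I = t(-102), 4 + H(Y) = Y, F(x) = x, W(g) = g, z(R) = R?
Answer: -10585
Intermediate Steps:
f(h, n) = -14 + h + n
H(Y) = -4 + Y
t(k) = (-4 + k)*(2 + k) (t(k) = (-4 + k)*(k + 2) = (-4 + k)*(2 + k))
I = 10600 (I = (-4 - 102)*(2 - 102) = -106*(-100) = 10600)
F(f(14, 15)) - I = (-14 + 14 + 15) - 1*10600 = 15 - 10600 = -10585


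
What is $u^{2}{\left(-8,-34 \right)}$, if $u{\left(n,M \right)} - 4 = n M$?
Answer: $76176$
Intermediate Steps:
$u{\left(n,M \right)} = 4 + M n$ ($u{\left(n,M \right)} = 4 + n M = 4 + M n$)
$u^{2}{\left(-8,-34 \right)} = \left(4 - -272\right)^{2} = \left(4 + 272\right)^{2} = 276^{2} = 76176$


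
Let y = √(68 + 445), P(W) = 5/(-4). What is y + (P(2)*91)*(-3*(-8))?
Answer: -2730 + 3*√57 ≈ -2707.4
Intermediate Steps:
P(W) = -5/4 (P(W) = 5*(-¼) = -5/4)
y = 3*√57 (y = √513 = 3*√57 ≈ 22.650)
y + (P(2)*91)*(-3*(-8)) = 3*√57 + (-5/4*91)*(-3*(-8)) = 3*√57 - 455/4*24 = 3*√57 - 2730 = -2730 + 3*√57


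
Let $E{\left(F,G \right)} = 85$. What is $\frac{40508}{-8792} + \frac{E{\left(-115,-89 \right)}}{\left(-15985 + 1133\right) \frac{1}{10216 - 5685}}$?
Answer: $- \frac{498466467}{16322348} \approx -30.539$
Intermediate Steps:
$\frac{40508}{-8792} + \frac{E{\left(-115,-89 \right)}}{\left(-15985 + 1133\right) \frac{1}{10216 - 5685}} = \frac{40508}{-8792} + \frac{85}{\left(-15985 + 1133\right) \frac{1}{10216 - 5685}} = 40508 \left(- \frac{1}{8792}\right) + \frac{85}{\left(-14852\right) \frac{1}{4531}} = - \frac{10127}{2198} + \frac{85}{\left(-14852\right) \frac{1}{4531}} = - \frac{10127}{2198} + \frac{85}{- \frac{14852}{4531}} = - \frac{10127}{2198} + 85 \left(- \frac{4531}{14852}\right) = - \frac{10127}{2198} - \frac{385135}{14852} = - \frac{498466467}{16322348}$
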